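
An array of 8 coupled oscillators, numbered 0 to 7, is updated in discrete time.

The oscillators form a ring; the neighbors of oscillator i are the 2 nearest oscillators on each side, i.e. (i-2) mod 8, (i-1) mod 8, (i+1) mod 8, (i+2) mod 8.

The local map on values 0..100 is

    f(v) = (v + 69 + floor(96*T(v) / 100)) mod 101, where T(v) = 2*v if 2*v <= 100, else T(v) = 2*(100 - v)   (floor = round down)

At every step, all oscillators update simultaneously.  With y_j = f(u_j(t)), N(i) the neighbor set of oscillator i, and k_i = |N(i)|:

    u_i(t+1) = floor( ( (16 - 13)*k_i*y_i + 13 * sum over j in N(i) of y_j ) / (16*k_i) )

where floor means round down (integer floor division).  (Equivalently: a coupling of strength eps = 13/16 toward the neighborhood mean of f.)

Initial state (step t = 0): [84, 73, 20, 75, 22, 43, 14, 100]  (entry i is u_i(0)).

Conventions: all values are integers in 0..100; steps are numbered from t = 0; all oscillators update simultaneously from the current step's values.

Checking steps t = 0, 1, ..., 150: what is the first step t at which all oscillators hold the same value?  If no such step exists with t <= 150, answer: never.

Answer: never
Key observation: The state at step 29 reappears at step 31 — the system is in a cycle of period 2 from step 29 on.  No step 0..31 is synchronized, and the cycle repeats forever, so no step up to 150 (or ever) has all oscillators equal.

Derivation:
t=0: [84, 73, 20, 75, 22, 43, 14, 100]  (not all equal)
t=1: [54, 71, 65, 66, 50, 57, 57, 68]  (not all equal)
t=2: [62, 79, 62, 61, 45, 44, 26, 41]  (not all equal)
t=3: [44, 34, 38, 57, 47, 64, 65, 62]  (not all equal)
t=4: [67, 49, 49, 31, 38, 22, 39, 53]  (not all equal)
t=5: [40, 37, 51, 37, 51, 52, 59, 46]  (not all equal)
t=6: [34, 49, 52, 36, 23, 20, 22, 35]  (not all equal)
t=7: [37, 46, 39, 30, 35, 47, 46, 40]  (not all equal)
t=8: [48, 60, 56, 42, 41, 43, 47, 32]  (not all equal)
t=9: [16, 34, 39, 55, 55, 66, 51, 33]  (not all equal)
t=10: [48, 46, 34, 53, 42, 37, 39, 51]  (not all equal)
t=11: [34, 19, 34, 49, 64, 53, 52, 35]  (not all equal)
t=12: [47, 47, 32, 22, 19, 20, 31, 35]  (not all equal)
t=13: [39, 34, 24, 29, 40, 42, 35, 31]  (not all equal)
t=14: [62, 59, 64, 66, 66, 70, 76, 73]  (not all equal)
t=15: [37, 39, 41, 58, 76, 95, 75, 55]  (not all equal)
t=16: [68, 50, 67, 67, 68, 52, 67, 66]  (not all equal)
t=17: [80, 82, 80, 62, 80, 81, 80, 63]  (not all equal)
t=18: [68, 51, 68, 69, 68, 51, 68, 69]  (not all equal)
t=19: [79, 80, 79, 62, 79, 80, 79, 62]  (not all equal)
t=20: [69, 51, 69, 70, 69, 51, 69, 70]  (not all equal)
t=21: [78, 79, 78, 61, 78, 79, 78, 61]  (not all equal)
t=22: [70, 52, 70, 71, 70, 52, 70, 71]  (not all equal)
t=23: [77, 78, 77, 60, 77, 78, 77, 60]  (not all equal)
t=24: [71, 53, 71, 72, 71, 53, 71, 72]  (not all equal)
t=25: [76, 77, 76, 59, 76, 77, 76, 59]  (not all equal)
t=26: [72, 54, 72, 73, 72, 54, 72, 73]  (not all equal)
t=27: [75, 76, 75, 58, 75, 76, 75, 58]  (not all equal)
t=28: [73, 55, 73, 74, 73, 55, 73, 74]  (not all equal)
t=29: [74, 75, 74, 57, 74, 75, 74, 57]  (not all equal)
t=30: [73, 56, 73, 75, 73, 56, 73, 75]  (not all equal)
t=31: [74, 75, 74, 57, 74, 75, 74, 57]  (not all equal)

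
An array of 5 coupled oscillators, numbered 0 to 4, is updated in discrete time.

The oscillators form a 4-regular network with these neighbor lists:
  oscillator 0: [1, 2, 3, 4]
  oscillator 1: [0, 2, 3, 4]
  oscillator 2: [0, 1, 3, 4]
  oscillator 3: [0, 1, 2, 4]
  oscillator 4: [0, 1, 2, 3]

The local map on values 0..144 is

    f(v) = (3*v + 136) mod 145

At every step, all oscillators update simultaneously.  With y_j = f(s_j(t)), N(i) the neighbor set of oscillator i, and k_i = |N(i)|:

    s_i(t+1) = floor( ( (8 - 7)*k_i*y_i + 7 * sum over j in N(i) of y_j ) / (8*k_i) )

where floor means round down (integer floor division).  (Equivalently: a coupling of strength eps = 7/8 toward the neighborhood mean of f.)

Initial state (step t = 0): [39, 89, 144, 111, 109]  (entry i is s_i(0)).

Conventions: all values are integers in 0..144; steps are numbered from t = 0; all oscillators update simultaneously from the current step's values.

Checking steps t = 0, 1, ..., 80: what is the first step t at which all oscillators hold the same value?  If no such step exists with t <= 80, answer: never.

Simulating step by step:
t=0: [39, 89, 144, 111, 109]  (not all equal)
t=1: [80, 80, 78, 87, 88]  (not all equal)
t=2: [94, 94, 95, 92, 92]  (not all equal)
t=3: [126, 126, 125, 126, 126]  (not all equal)
t=4: [78, 78, 78, 78, 78]  (all equal)

Answer: 4
Key observation: Synchronization is absorbing here: once all oscillators are equal they stay equal, and step 4 is the first all-equal step.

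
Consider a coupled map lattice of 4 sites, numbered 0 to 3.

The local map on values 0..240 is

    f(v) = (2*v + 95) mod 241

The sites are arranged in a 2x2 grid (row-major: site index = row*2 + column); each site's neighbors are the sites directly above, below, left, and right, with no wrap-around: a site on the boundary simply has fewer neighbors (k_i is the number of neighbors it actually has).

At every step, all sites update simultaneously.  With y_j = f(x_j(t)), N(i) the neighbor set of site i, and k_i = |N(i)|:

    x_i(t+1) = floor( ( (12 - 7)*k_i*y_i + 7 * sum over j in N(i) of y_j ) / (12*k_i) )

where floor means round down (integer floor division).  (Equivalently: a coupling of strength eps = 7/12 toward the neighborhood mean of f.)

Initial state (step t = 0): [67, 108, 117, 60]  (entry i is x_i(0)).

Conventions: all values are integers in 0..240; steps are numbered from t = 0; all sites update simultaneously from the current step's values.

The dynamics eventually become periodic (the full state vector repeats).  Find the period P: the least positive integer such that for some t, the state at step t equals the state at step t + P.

Answer: 24
Key observation: The state at step 6, [20, 17, 20, 17], reappears at step 30 — and no state repeats earlier — so the cycle the system enters has period 24.

Derivation:
t=0: [67, 108, 117, 60]
t=1: [141, 158, 166, 135]
t=2: [160, 146, 153, 155]
t=3: [161, 159, 165, 157]
t=4: [177, 172, 177, 173]
t=5: [205, 201, 205, 201]
t=6: [20, 17, 20, 17]
t=7: [133, 130, 133, 130]
t=8: [118, 115, 118, 115]
t=9: [88, 85, 88, 85]
t=10: [28, 25, 28, 25]
t=11: [149, 146, 149, 146]
t=12: [150, 147, 150, 147]
t=13: [152, 149, 152, 149]
t=14: [156, 153, 156, 153]
t=15: [164, 161, 164, 161]
t=16: [180, 177, 180, 177]
t=17: [212, 209, 212, 209]
t=18: [35, 32, 35, 32]
t=19: [163, 160, 163, 160]
t=20: [178, 175, 178, 175]
t=21: [208, 205, 208, 205]
t=22: [27, 24, 27, 24]
t=23: [147, 144, 147, 144]
t=24: [146, 143, 146, 143]
t=25: [144, 141, 144, 141]
t=26: [140, 137, 140, 137]
t=27: [132, 129, 132, 129]
t=28: [116, 113, 116, 113]
t=29: [84, 81, 84, 81]
t=30: [20, 17, 20, 17]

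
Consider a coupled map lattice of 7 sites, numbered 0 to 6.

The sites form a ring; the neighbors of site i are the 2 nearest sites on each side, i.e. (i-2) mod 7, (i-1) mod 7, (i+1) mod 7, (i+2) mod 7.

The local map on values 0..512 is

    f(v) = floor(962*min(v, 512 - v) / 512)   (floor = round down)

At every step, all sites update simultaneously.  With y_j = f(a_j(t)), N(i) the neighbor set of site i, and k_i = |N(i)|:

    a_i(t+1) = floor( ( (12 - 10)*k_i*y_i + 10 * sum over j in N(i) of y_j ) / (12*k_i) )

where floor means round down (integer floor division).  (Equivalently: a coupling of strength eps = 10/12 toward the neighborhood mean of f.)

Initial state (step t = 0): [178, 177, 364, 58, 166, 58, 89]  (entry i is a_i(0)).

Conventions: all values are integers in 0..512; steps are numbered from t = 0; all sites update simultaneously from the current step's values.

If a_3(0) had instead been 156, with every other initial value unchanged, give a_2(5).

Answer: a_2(5) = 455
Key observation: This trace re-runs the system from the modified initial state.

Derivation:
t=0: [178, 177, 364, 156, 166, 58, 89]
t=1: [240, 278, 310, 263, 228, 248, 253]
t=2: [441, 442, 434, 434, 443, 456, 450]
t=3: [125, 134, 136, 130, 128, 126, 123]
t=4: [241, 242, 244, 245, 241, 237, 238]
t=5: [451, 454, 455, 453, 452, 451, 450]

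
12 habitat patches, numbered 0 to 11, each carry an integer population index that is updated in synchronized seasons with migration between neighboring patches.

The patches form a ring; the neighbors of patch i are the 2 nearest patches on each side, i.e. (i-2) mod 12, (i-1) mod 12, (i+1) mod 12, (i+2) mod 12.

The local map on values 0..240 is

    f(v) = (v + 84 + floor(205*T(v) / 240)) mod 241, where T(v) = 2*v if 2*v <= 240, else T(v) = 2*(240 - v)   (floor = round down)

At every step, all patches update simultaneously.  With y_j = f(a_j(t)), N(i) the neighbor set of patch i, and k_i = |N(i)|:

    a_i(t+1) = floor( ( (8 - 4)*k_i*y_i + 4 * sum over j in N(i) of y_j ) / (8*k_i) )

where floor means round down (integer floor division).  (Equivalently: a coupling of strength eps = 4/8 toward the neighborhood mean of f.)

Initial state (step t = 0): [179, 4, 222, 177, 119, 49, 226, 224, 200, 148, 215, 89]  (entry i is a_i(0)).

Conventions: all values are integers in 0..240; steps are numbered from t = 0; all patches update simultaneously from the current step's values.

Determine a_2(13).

Answer: a_2(13) = 148

Derivation:
t=0: [179, 4, 222, 177, 119, 49, 226, 224, 200, 148, 215, 89]
t=1: [109, 101, 111, 134, 148, 167, 119, 117, 109, 122, 108, 100]
t=2: [132, 127, 141, 146, 149, 145, 154, 154, 147, 151, 136, 125]
t=3: [159, 159, 153, 151, 147, 147, 145, 144, 147, 149, 155, 160]
t=4: [140, 141, 143, 145, 147, 148, 149, 149, 147, 146, 143, 140]
t=5: [152, 152, 151, 150, 148, 148, 147, 147, 148, 149, 150, 152]
t=6: [145, 145, 146, 146, 147, 147, 148, 147, 147, 146, 146, 145]
t=7: [149, 149, 149, 148, 148, 148, 148, 148, 148, 148, 149, 149]
t=8: [147, 147, 147, 147, 147, 148, 148, 148, 147, 147, 147, 147]
t=9: [148, 148, 148, 148, 148, 148, 148, 148, 148, 148, 148, 148]
t=10: [148, 148, 148, 148, 148, 148, 148, 148, 148, 148, 148, 148]
t=11: [148, 148, 148, 148, 148, 148, 148, 148, 148, 148, 148, 148]
t=12: [148, 148, 148, 148, 148, 148, 148, 148, 148, 148, 148, 148]
t=13: [148, 148, 148, 148, 148, 148, 148, 148, 148, 148, 148, 148]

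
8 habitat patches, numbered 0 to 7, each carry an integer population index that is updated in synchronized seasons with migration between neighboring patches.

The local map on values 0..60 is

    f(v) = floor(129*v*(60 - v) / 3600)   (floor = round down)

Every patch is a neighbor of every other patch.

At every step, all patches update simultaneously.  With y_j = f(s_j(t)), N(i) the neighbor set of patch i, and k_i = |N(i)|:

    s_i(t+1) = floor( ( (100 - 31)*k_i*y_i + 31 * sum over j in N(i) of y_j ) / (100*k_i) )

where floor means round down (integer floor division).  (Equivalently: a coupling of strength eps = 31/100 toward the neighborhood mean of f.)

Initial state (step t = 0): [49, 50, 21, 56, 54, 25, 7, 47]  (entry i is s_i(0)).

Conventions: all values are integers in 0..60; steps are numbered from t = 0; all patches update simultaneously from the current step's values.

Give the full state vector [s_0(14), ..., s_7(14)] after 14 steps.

Answer: [32, 32, 32, 32, 32, 32, 32, 32]

Derivation:
t=0: [49, 50, 21, 56, 54, 25, 7, 47]
t=1: [18, 17, 25, 11, 13, 26, 14, 20]
t=2: [26, 25, 29, 21, 22, 29, 23, 27]
t=3: [30, 30, 31, 29, 29, 31, 30, 30]
t=4: [32, 32, 32, 32, 32, 32, 32, 32]
t=5: [32, 32, 32, 32, 32, 32, 32, 32]
t=6: [32, 32, 32, 32, 32, 32, 32, 32]
t=7: [32, 32, 32, 32, 32, 32, 32, 32]
t=8: [32, 32, 32, 32, 32, 32, 32, 32]
t=9: [32, 32, 32, 32, 32, 32, 32, 32]
t=10: [32, 32, 32, 32, 32, 32, 32, 32]
t=11: [32, 32, 32, 32, 32, 32, 32, 32]
t=12: [32, 32, 32, 32, 32, 32, 32, 32]
t=13: [32, 32, 32, 32, 32, 32, 32, 32]
t=14: [32, 32, 32, 32, 32, 32, 32, 32]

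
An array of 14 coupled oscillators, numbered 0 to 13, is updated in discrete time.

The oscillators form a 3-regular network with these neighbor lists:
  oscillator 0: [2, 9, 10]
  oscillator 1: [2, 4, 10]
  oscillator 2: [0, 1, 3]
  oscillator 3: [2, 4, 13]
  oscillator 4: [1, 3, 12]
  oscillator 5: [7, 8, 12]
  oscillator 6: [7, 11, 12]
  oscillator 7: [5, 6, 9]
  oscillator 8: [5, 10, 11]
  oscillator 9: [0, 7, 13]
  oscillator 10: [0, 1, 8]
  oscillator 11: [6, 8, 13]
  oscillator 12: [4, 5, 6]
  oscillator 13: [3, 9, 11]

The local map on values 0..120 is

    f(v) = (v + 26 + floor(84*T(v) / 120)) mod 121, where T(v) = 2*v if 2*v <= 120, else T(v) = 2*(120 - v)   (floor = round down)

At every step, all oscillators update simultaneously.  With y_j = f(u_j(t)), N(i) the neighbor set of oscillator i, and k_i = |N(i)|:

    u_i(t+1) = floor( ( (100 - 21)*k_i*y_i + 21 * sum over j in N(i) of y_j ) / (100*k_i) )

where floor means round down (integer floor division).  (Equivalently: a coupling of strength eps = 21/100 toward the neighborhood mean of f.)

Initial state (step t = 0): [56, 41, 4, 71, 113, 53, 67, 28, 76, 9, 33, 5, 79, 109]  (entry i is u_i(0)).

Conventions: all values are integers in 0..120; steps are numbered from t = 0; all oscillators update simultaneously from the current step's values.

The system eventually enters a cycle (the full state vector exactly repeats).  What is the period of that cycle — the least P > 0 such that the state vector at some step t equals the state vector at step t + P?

Answer: 4
Key observation: The state at step 23, [33, 33, 33, 32, 33, 33, 33, 33, 33, 32, 33, 32, 33, 32], reappears at step 27 — and no state repeats earlier — so the cycle the system enters has period 4.

Derivation:
t=0: [56, 41, 4, 71, 113, 53, 67, 28, 76, 9, 33, 5, 79, 109]
t=1: [43, 14, 33, 41, 27, 37, 48, 82, 45, 48, 88, 38, 39, 31]
t=2: [17, 62, 87, 23, 83, 102, 35, 42, 29, 26, 34, 101, 109, 88]
t=3: [68, 50, 43, 71, 41, 34, 91, 20, 87, 77, 99, 42, 35, 43]
t=4: [41, 22, 14, 36, 14, 100, 41, 71, 40, 42, 33, 9, 97, 12]
t=5: [14, 77, 60, 100, 62, 31, 11, 37, 13, 11, 88, 41, 33, 54]
t=6: [56, 42, 48, 35, 50, 98, 56, 104, 54, 55, 40, 12, 96, 33]
t=7: [34, 7, 26, 97, 30, 33, 39, 32, 33, 41, 6, 55, 33, 97]
t=8: [93, 49, 82, 42, 90, 104, 111, 96, 95, 19, 49, 47, 105, 32]
t=9: [36, 24, 35, 16, 33, 31, 27, 35, 32, 68, 23, 24, 31, 87]
t=10: [105, 86, 105, 68, 100, 100, 91, 103, 99, 53, 84, 81, 99, 43]
t=11: [31, 37, 32, 40, 34, 32, 35, 31, 33, 30, 37, 36, 33, 14]
t=12: [100, 112, 95, 19, 99, 102, 109, 100, 105, 95, 112, 107, 105, 61]
t=13: [32, 28, 36, 64, 35, 31, 29, 32, 30, 35, 28, 31, 31, 47]
t=14: [102, 95, 105, 53, 103, 100, 96, 101, 97, 102, 93, 93, 100, 31]
t=15: [32, 34, 31, 36, 31, 33, 33, 32, 34, 36, 34, 39, 32, 85]
t=16: [102, 106, 101, 105, 101, 104, 105, 103, 107, 105, 106, 111, 102, 54]
t=17: [31, 30, 31, 31, 31, 31, 30, 31, 29, 31, 30, 28, 31, 33]
t=18: [99, 98, 99, 100, 99, 99, 97, 99, 95, 100, 97, 94, 99, 103]
t=19: [33, 33, 33, 32, 33, 33, 33, 33, 34, 32, 33, 34, 33, 31]
t=20: [104, 105, 104, 102, 104, 105, 105, 104, 106, 102, 105, 106, 105, 100]
t=21: [31, 31, 31, 31, 31, 30, 30, 31, 30, 31, 30, 30, 31, 32]
t=22: [99, 99, 100, 100, 100, 98, 98, 99, 98, 100, 98, 98, 99, 101]
t=23: [33, 33, 33, 32, 33, 33, 33, 33, 33, 32, 33, 32, 33, 32]
t=24: [104, 105, 104, 102, 104, 105, 104, 104, 104, 102, 105, 102, 105, 102]
t=25: [31, 31, 31, 31, 31, 31, 31, 31, 31, 31, 31, 31, 31, 32]
t=26: [100, 100, 100, 100, 100, 100, 100, 100, 100, 100, 100, 100, 100, 101]
t=27: [33, 33, 33, 32, 33, 33, 33, 33, 33, 32, 33, 32, 33, 32]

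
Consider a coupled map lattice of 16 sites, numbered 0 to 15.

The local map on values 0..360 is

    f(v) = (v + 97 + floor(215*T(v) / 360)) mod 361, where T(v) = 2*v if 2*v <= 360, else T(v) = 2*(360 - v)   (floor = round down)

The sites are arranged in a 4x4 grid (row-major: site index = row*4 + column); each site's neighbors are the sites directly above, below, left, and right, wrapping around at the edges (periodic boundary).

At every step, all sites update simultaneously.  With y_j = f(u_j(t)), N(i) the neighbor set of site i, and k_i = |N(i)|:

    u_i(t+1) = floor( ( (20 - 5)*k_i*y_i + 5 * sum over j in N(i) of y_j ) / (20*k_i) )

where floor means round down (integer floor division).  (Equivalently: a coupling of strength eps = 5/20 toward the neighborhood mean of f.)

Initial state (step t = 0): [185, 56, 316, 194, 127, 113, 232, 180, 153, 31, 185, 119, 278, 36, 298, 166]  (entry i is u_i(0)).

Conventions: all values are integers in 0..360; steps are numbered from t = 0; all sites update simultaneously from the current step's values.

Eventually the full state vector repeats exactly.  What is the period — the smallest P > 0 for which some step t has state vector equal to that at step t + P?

Simulating step by step:
t=0: [185, 56, 316, 194, 127, 113, 232, 180, 153, 31, 185, 119, 278, 36, 298, 166]
t=1: [127, 211, 113, 125, 52, 290, 134, 137, 93, 168, 144, 295, 113, 169, 112, 119]
t=2: [53, 128, 289, 54, 187, 111, 56, 49, 273, 113, 75, 127, 306, 136, 310, 318]
t=3: [188, 55, 116, 200, 151, 299, 221, 189, 121, 304, 238, 53, 108, 61, 110, 105]
t=4: [143, 213, 313, 153, 73, 112, 136, 129, 45, 108, 138, 195, 293, 234, 317, 308]
t=5: [71, 131, 99, 70, 230, 303, 57, 44, 198, 293, 66, 118, 111, 131, 101, 105]
t=6: [234, 60, 286, 255, 133, 109, 219, 204, 153, 112, 243, 321, 300, 66, 295, 324]
t=7: [119, 221, 118, 115, 61, 297, 135, 117, 89, 304, 130, 103, 113, 229, 116, 104]
t=8: [333, 151, 319, 348, 241, 111, 76, 323, 281, 113, 66, 304, 326, 148, 314, 329]
t=9: [99, 88, 110, 99, 130, 304, 246, 113, 125, 305, 231, 114, 99, 83, 109, 102]
t=10: [294, 282, 319, 317, 64, 112, 145, 308, 56, 111, 147, 309, 293, 274, 318, 321]
t=11: [116, 124, 100, 104, 226, 302, 78, 110, 213, 300, 81, 109, 115, 125, 101, 103]
t=12: [313, 55, 294, 326, 149, 111, 265, 319, 150, 112, 269, 318, 312, 56, 296, 325]
t=13: [109, 211, 114, 102, 84, 300, 127, 101, 87, 302, 126, 101, 109, 212, 114, 102]
t=14: [318, 150, 310, 322, 276, 113, 59, 296, 280, 113, 58, 297, 318, 150, 310, 322]
t=15: [102, 87, 109, 103, 125, 304, 218, 115, 125, 304, 216, 115, 101, 87, 109, 103]
t=16: [298, 280, 318, 325, 56, 112, 149, 312, 56, 112, 150, 312, 297, 280, 318, 325]
t=17: [114, 124, 101, 102, 212, 302, 85, 109, 212, 302, 87, 109, 114, 124, 101, 102]
t=18: [310, 54, 296, 322, 150, 112, 277, 318, 150, 113, 280, 318, 310, 54, 296, 322]
t=19: [109, 209, 114, 103, 87, 302, 125, 102, 87, 303, 125, 101, 109, 209, 114, 103]
t=20: [318, 150, 310, 325, 280, 113, 56, 298, 280, 113, 56, 297, 318, 150, 310, 325]
t=21: [101, 87, 109, 102, 124, 304, 212, 114, 124, 304, 212, 114, 101, 87, 109, 102]
t=22: [296, 280, 318, 322, 54, 112, 150, 310, 54, 112, 150, 310, 296, 280, 318, 322]
t=23: [114, 124, 101, 103, 209, 302, 87, 109, 209, 302, 87, 109, 114, 124, 101, 103]
t=24: [310, 54, 297, 325, 150, 113, 280, 318, 150, 113, 280, 318, 310, 54, 297, 325]
t=25: [109, 209, 114, 102, 87, 303, 124, 101, 87, 303, 124, 101, 109, 209, 114, 102]
t=26: [318, 150, 310, 322, 280, 113, 54, 296, 280, 113, 54, 296, 318, 150, 310, 322]
t=27: [101, 87, 109, 103, 124, 303, 209, 114, 124, 303, 209, 114, 101, 87, 109, 103]
t=28: [297, 280, 318, 325, 54, 113, 150, 310, 54, 113, 150, 310, 297, 280, 318, 325]
t=29: [114, 124, 101, 102, 209, 303, 87, 109, 209, 303, 87, 109, 114, 124, 101, 102]
t=30: [310, 54, 296, 322, 150, 113, 280, 318, 150, 113, 280, 318, 310, 54, 296, 322]
t=31: [109, 209, 114, 103, 87, 303, 124, 101, 87, 303, 124, 101, 109, 209, 114, 103]
t=32: [318, 150, 310, 325, 280, 113, 54, 297, 280, 113, 54, 297, 318, 150, 310, 325]
t=33: [101, 87, 109, 102, 124, 303, 209, 114, 124, 303, 209, 114, 101, 87, 109, 102]
t=34: [296, 280, 318, 322, 54, 113, 150, 310, 54, 113, 150, 310, 296, 280, 318, 322]
t=35: [114, 124, 101, 103, 209, 303, 87, 109, 209, 303, 87, 109, 114, 124, 101, 103]
t=36: [310, 54, 297, 325, 150, 113, 280, 318, 150, 113, 280, 318, 310, 54, 297, 325]

Answer: 12
Key observation: The state at step 24, [310, 54, 297, 325, 150, 113, 280, 318, 150, 113, 280, 318, 310, 54, 297, 325], reappears at step 36 — and no state repeats earlier — so the cycle the system enters has period 12.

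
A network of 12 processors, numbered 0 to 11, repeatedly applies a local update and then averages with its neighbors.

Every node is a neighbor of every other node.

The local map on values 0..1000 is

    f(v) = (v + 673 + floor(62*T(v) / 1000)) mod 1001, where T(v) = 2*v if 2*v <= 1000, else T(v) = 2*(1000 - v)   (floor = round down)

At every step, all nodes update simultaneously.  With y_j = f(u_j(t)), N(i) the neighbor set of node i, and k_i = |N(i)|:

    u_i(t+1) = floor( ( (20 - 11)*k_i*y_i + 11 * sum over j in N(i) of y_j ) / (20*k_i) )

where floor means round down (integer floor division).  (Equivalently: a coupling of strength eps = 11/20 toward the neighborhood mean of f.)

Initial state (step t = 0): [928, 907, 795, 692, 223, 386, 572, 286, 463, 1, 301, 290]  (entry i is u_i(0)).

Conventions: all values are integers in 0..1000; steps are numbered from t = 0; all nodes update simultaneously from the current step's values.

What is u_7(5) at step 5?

Answer: u_7(5) = 75

Derivation:
t=0: [928, 907, 795, 692, 223, 386, 572, 286, 463, 1, 301, 290]
t=1: [557, 550, 511, 475, 683, 356, 433, 711, 391, 583, 318, 713]
t=2: [259, 256, 243, 227, 303, 174, 209, 313, 190, 268, 157, 313]
t=3: [802, 801, 795, 788, 421, 764, 779, 426, 771, 806, 756, 426]
t=4: [438, 438, 436, 434, 297, 425, 430, 299, 428, 440, 422, 299]
t=5: [137, 137, 136, 135, 73, 131, 133, 75, 133, 138, 130, 75]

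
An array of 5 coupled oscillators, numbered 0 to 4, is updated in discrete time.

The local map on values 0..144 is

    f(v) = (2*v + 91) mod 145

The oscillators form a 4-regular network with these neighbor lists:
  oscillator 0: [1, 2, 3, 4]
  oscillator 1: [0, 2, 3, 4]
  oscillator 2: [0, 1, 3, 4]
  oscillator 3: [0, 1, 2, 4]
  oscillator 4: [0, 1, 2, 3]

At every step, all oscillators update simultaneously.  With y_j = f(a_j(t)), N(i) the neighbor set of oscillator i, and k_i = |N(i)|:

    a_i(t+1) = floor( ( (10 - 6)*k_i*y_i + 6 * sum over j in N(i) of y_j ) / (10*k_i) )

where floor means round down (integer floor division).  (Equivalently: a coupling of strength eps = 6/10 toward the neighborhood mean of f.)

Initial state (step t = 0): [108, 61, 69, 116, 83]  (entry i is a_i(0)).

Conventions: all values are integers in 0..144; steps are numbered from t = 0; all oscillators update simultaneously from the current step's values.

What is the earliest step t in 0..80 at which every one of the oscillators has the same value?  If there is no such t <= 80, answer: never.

Simulating step by step:
t=0: [108, 61, 69, 116, 83]  (not all equal)
t=1: [51, 64, 68, 55, 75]  (not all equal)
t=2: [65, 71, 73, 67, 77]  (not all equal)
t=3: [84, 87, 88, 85, 90]  (not all equal)
t=4: [118, 119, 120, 118, 121]  (not all equal)
t=5: [38, 39, 39, 38, 40]  (not all equal)
t=6: [23, 23, 23, 23, 24]  (not all equal)
t=7: [137, 137, 137, 137, 137]  (all equal)

Answer: 7
Key observation: Synchronization is absorbing here: once all oscillators are equal they stay equal, and step 7 is the first all-equal step.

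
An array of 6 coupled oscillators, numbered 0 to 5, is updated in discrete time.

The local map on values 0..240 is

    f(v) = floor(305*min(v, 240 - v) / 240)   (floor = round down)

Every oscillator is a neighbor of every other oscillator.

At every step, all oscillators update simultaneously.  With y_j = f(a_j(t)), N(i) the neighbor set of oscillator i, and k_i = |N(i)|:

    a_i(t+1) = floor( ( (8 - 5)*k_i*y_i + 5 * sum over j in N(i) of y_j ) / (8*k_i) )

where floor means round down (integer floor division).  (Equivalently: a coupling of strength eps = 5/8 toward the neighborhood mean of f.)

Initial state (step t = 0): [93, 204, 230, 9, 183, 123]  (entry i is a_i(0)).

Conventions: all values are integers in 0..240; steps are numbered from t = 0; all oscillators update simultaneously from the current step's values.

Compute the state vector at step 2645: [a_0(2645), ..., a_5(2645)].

Simulating step by step:
t=0: [93, 204, 230, 9, 183, 123]
t=1: [80, 62, 53, 53, 68, 87]
t=2: [88, 83, 80, 80, 85, 91]
t=3: [107, 106, 105, 105, 107, 108]
t=4: [134, 134, 134, 134, 134, 135]
t=5: [133, 133, 133, 133, 133, 133]
t=6: [135, 135, 135, 135, 135, 135]
t=7: [133, 133, 133, 133, 133, 133]

Answer: [133, 133, 133, 133, 133, 133]
Key observation: The state at step 5, [133, 133, 133, 133, 133, 133], reappears at step 7: the system is in a cycle of period 2 from step 5 on.  Therefore the state at step 2645 equals the state at step 5 + ((2645 - 5) mod 2) = 5, which is [133, 133, 133, 133, 133, 133].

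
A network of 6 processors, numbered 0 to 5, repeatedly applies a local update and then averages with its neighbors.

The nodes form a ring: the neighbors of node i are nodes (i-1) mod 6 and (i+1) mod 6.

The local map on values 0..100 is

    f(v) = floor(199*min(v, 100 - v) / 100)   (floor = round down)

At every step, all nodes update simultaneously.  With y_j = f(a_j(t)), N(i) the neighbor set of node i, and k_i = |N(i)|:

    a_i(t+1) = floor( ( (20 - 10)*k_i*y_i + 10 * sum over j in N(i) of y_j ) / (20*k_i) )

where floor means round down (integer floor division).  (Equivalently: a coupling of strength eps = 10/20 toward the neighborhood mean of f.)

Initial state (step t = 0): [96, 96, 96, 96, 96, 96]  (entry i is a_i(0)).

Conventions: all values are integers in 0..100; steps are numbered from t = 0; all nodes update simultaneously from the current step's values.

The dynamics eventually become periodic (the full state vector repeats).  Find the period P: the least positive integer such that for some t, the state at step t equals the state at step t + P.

Simulating step by step:
t=0: [96, 96, 96, 96, 96, 96]
t=1: [7, 7, 7, 7, 7, 7]
t=2: [13, 13, 13, 13, 13, 13]
t=3: [25, 25, 25, 25, 25, 25]
t=4: [49, 49, 49, 49, 49, 49]
t=5: [97, 97, 97, 97, 97, 97]
t=6: [5, 5, 5, 5, 5, 5]
t=7: [9, 9, 9, 9, 9, 9]
t=8: [17, 17, 17, 17, 17, 17]
t=9: [33, 33, 33, 33, 33, 33]
t=10: [65, 65, 65, 65, 65, 65]
t=11: [69, 69, 69, 69, 69, 69]
t=12: [61, 61, 61, 61, 61, 61]
t=13: [77, 77, 77, 77, 77, 77]
t=14: [45, 45, 45, 45, 45, 45]
t=15: [89, 89, 89, 89, 89, 89]
t=16: [21, 21, 21, 21, 21, 21]
t=17: [41, 41, 41, 41, 41, 41]
t=18: [81, 81, 81, 81, 81, 81]
t=19: [37, 37, 37, 37, 37, 37]
t=20: [73, 73, 73, 73, 73, 73]
t=21: [53, 53, 53, 53, 53, 53]
t=22: [93, 93, 93, 93, 93, 93]
t=23: [13, 13, 13, 13, 13, 13]

Answer: 21
Key observation: The state at step 2, [13, 13, 13, 13, 13, 13], reappears at step 23 — and no state repeats earlier — so the cycle the system enters has period 21.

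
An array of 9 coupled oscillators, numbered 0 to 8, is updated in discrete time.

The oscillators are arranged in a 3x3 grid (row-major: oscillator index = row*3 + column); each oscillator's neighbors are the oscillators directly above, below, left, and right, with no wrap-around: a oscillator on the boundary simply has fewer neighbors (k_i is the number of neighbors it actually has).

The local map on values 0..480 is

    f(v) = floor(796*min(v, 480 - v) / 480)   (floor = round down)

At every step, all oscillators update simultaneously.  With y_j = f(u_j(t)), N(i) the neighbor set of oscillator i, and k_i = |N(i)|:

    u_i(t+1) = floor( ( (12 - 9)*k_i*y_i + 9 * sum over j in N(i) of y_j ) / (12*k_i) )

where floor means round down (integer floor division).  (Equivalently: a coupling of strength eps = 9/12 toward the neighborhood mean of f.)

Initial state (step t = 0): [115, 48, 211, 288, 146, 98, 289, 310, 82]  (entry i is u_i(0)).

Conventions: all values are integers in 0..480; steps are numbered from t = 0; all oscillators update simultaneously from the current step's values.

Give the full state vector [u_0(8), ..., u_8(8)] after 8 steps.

Simulating step by step:
t=0: [115, 48, 211, 288, 146, 98, 289, 310, 82]
t=1: [196, 215, 177, 266, 218, 222, 303, 243, 199]
t=2: [347, 333, 344, 333, 366, 338, 353, 344, 367]
t=3: [237, 219, 235, 215, 224, 209, 228, 202, 219]
t=4: [367, 379, 363, 374, 355, 367, 353, 361, 345]
t=5: [175, 188, 181, 194, 187, 202, 192, 209, 199]
t=6: [309, 302, 316, 309, 323, 318, 329, 326, 337]
t=7: [287, 277, 278, 269, 271, 259, 264, 250, 255]
t=8: [336, 334, 346, 343, 355, 354, 363, 364, 373]

Answer: [336, 334, 346, 343, 355, 354, 363, 364, 373]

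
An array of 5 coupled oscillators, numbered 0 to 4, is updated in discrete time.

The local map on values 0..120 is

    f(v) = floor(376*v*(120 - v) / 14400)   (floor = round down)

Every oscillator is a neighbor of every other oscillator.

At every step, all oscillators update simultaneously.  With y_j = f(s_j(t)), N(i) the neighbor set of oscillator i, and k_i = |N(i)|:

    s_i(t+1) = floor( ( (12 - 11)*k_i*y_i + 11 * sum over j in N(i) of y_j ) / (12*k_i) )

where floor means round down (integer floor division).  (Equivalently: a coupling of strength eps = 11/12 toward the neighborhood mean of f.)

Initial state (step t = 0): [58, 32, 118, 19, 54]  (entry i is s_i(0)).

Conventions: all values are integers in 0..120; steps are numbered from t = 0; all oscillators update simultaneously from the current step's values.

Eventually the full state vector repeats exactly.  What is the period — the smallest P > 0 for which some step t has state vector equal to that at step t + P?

Answer: 2
Key observation: The state at step 2, [92, 92, 92, 92, 92], reappears at step 4 — and no state repeats earlier — so the cycle the system enters has period 2.

Derivation:
t=0: [58, 32, 118, 19, 54]
t=1: [58, 61, 71, 64, 58]
t=2: [92, 92, 92, 92, 92]
t=3: [67, 67, 67, 67, 67]
t=4: [92, 92, 92, 92, 92]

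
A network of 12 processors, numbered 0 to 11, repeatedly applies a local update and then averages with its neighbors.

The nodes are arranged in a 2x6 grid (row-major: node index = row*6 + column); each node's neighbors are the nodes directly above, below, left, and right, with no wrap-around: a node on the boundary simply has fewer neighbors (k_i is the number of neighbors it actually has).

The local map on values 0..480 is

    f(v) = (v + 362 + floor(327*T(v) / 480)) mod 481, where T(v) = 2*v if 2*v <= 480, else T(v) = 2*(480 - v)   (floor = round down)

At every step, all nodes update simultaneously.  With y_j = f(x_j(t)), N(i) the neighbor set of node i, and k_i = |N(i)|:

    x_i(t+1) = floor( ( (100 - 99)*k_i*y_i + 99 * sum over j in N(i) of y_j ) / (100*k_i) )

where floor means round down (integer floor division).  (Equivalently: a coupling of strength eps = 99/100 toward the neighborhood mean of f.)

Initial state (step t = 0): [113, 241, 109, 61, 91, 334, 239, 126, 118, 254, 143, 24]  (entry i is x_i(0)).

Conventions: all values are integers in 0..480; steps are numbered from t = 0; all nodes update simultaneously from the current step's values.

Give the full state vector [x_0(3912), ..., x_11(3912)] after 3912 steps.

Answer: [392, 392, 392, 392, 392, 392, 392, 392, 392, 392, 392, 392]
Key observation: The state at step 8, [392, 392, 392, 392, 392, 392, 392, 392, 392, 392, 392, 392], reappears at step 9: the system is in a cycle of period 1 from step 8 on.  Therefore the state at step 3912 equals the state at step 8 + ((3912 - 8) mod 1) = 8, which is [392, 392, 392, 392, 392, 392, 392, 392, 392, 392, 392, 392].

Derivation:
t=0: [113, 241, 109, 61, 91, 334, 239, 126, 118, 254, 143, 24]
t=1: [443, 157, 209, 223, 217, 258, 165, 348, 251, 137, 317, 316]
t=2: [261, 383, 367, 324, 422, 406, 389, 322, 329, 421, 339, 430]
t=3: [394, 419, 409, 388, 405, 380, 428, 401, 400, 414, 381, 399]
t=4: [381, 388, 388, 386, 395, 389, 390, 384, 386, 393, 387, 396]
t=5: [393, 394, 394, 392, 393, 391, 395, 394, 393, 394, 391, 393]
t=6: [391, 392, 392, 392, 392, 392, 391, 391, 392, 392, 392, 392]
t=7: [392, 392, 392, 392, 392, 392, 393, 392, 392, 392, 392, 392]
t=8: [392, 392, 392, 392, 392, 392, 392, 392, 392, 392, 392, 392]
t=9: [392, 392, 392, 392, 392, 392, 392, 392, 392, 392, 392, 392]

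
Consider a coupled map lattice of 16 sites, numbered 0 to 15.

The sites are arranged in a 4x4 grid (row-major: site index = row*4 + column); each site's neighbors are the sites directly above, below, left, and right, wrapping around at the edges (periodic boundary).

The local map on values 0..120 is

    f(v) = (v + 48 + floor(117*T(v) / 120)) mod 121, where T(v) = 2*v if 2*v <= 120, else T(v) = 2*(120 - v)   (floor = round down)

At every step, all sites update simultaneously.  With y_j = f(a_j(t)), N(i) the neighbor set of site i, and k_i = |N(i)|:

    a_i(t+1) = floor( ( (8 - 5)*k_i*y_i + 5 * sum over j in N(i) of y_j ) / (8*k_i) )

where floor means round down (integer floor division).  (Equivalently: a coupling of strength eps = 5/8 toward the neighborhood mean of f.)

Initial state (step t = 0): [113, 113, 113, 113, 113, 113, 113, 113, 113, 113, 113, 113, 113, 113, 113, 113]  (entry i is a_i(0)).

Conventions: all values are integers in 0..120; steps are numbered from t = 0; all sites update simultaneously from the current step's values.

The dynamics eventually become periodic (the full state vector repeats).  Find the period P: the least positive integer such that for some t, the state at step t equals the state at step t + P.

Answer: 2
Key observation: The state at step 2, [83, 83, 83, 83, 83, 83, 83, 83, 83, 83, 83, 83, 83, 83, 83, 83], reappears at step 4 — and no state repeats earlier — so the cycle the system enters has period 2.

Derivation:
t=0: [113, 113, 113, 113, 113, 113, 113, 113, 113, 113, 113, 113, 113, 113, 113, 113]
t=1: [53, 53, 53, 53, 53, 53, 53, 53, 53, 53, 53, 53, 53, 53, 53, 53]
t=2: [83, 83, 83, 83, 83, 83, 83, 83, 83, 83, 83, 83, 83, 83, 83, 83]
t=3: [82, 82, 82, 82, 82, 82, 82, 82, 82, 82, 82, 82, 82, 82, 82, 82]
t=4: [83, 83, 83, 83, 83, 83, 83, 83, 83, 83, 83, 83, 83, 83, 83, 83]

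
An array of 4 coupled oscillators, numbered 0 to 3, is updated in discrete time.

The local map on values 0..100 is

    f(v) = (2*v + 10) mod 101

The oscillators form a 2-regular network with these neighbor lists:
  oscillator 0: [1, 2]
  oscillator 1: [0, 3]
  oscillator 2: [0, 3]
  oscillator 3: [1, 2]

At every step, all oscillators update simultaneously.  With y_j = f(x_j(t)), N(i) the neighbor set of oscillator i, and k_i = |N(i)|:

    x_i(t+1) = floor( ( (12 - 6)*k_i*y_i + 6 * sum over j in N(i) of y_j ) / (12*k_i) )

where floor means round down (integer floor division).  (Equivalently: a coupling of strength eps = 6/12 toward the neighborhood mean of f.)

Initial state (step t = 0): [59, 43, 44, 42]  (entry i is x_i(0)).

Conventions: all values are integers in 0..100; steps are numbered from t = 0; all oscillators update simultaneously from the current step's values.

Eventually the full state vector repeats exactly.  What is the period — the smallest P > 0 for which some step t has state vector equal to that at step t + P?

Answer: 14
Key observation: The state at step 118, [69, 56, 58, 45], reappears at step 132 — and no state repeats earlier — so the cycle the system enters has period 14.

Derivation:
t=0: [59, 43, 44, 42]
t=1: [62, 78, 79, 95]
t=2: [49, 65, 66, 82]
t=3: [23, 39, 40, 56]
t=4: [72, 63, 64, 55]
t=5: [44, 35, 36, 27]
t=6: [89, 80, 81, 72]
t=7: [78, 69, 70, 61]
t=8: [56, 47, 48, 39]
t=9: [12, 28, 29, 46]
t=10: [50, 41, 42, 34]
t=11: [51, 67, 68, 85]
t=12: [27, 44, 45, 61]
t=13: [81, 72, 73, 65]
t=14: [62, 54, 55, 46]
t=15: [25, 17, 18, 9]
t=16: [52, 44, 45, 36]
t=17: [56, 72, 73, 90]
t=18: [37, 54, 55, 71]
t=19: [51, 42, 43, 34]
t=20: [53, 69, 70, 86]
t=21: [31, 47, 48, 64]
t=22: [38, 28, 29, 20]
t=23: [76, 67, 68, 58]
t=24: [52, 43, 44, 34]
t=25: [55, 70, 71, 87]
t=26: [34, 50, 51, 66]
t=27: [44, 34, 35, 25]
t=28: [88, 78, 79, 69]
t=29: [75, 65, 66, 56]
t=30: [49, 39, 40, 30]
t=31: [48, 63, 64, 79]
t=32: [20, 35, 36, 51]
t=33: [65, 55, 56, 46]
t=34: [29, 19, 20, 10]
t=35: [58, 48, 49, 39]
t=36: [15, 30, 31, 47]
t=37: [55, 45, 46, 37]
t=38: [34, 75, 26, 67]
t=39: [69, 59, 61, 51]
t=40: [38, 28, 30, 20]
t=41: [77, 67, 69, 59]
t=42: [54, 44, 46, 36]
t=43: [33, 73, 25, 65]
t=44: [66, 56, 58, 48]
t=45: [32, 22, 24, 14]
t=46: [65, 55, 57, 47]
t=47: [30, 20, 22, 12]
t=48: [61, 51, 53, 43]
t=49: [22, 37, 39, 54]
t=50: [70, 59, 61, 51]
t=51: [39, 28, 30, 20]
t=52: [78, 67, 69, 59]
t=53: [55, 44, 46, 36]
t=54: [34, 74, 25, 65]
t=55: [68, 57, 59, 48]
t=56: [35, 24, 26, 15]
t=57: [70, 59, 61, 50]
t=58: [39, 28, 30, 19]
t=59: [78, 67, 69, 58]
t=60: [55, 44, 46, 35]
t=61: [34, 73, 25, 64]
t=62: [67, 56, 58, 47]
t=63: [33, 22, 24, 13]
t=64: [66, 55, 57, 46]
t=65: [31, 20, 22, 11]
t=66: [62, 51, 53, 42]
t=67: [23, 37, 39, 53]
t=68: [71, 59, 61, 50]
t=69: [40, 28, 30, 19]
t=70: [79, 67, 69, 58]
t=71: [56, 44, 46, 35]
t=72: [35, 74, 25, 64]
t=73: [69, 57, 59, 47]
t=74: [36, 24, 26, 14]
t=75: [71, 59, 61, 49]
t=76: [40, 28, 30, 18]
t=77: [79, 67, 69, 57]
t=78: [56, 44, 46, 34]
t=79: [35, 73, 25, 63]
t=80: [68, 56, 58, 46]
t=81: [34, 22, 24, 12]
t=82: [67, 55, 57, 45]
t=83: [32, 45, 47, 60]
t=84: [62, 75, 27, 40]
t=85: [47, 60, 62, 75]
t=86: [17, 30, 32, 45]
t=87: [58, 71, 73, 86]
t=88: [39, 52, 54, 67]
t=89: [51, 39, 41, 29]
t=90: [50, 63, 65, 79]
t=91: [23, 36, 38, 52]
t=92: [70, 58, 60, 48]
t=93: [38, 26, 28, 16]
t=94: [75, 63, 65, 53]
t=95: [48, 36, 38, 26]
t=96: [44, 57, 59, 73]
t=97: [61, 49, 51, 40]
t=98: [20, 33, 35, 49]
t=99: [64, 52, 54, 42]
t=100: [26, 39, 41, 54]
t=101: [76, 63, 65, 53]
t=102: [49, 36, 38, 26]
t=103: [45, 58, 60, 73]
t=104: [63, 51, 53, 41]
t=105: [24, 37, 39, 52]
t=106: [72, 59, 61, 49]
t=107: [41, 28, 30, 18]
t=108: [80, 67, 69, 57]
t=109: [57, 44, 46, 34]
t=110: [36, 74, 25, 63]
t=111: [70, 57, 59, 46]
t=112: [37, 24, 26, 13]
t=113: [72, 59, 61, 48]
t=114: [41, 28, 30, 17]
t=115: [80, 67, 69, 56]
t=116: [57, 44, 46, 33]
t=117: [36, 73, 25, 62]
t=118: [69, 56, 58, 45]
t=119: [35, 47, 49, 61]
t=120: [42, 29, 31, 18]
t=121: [82, 69, 71, 58]
t=122: [61, 48, 50, 37]
t=123: [19, 31, 33, 45]
t=124: [61, 73, 75, 87]
t=125: [44, 56, 58, 70]
t=126: [60, 47, 49, 36]
t=127: [17, 29, 31, 43]
t=128: [57, 69, 71, 83]
t=129: [36, 48, 50, 62]
t=130: [44, 31, 33, 20]
t=131: [86, 73, 75, 62]
t=132: [69, 56, 58, 45]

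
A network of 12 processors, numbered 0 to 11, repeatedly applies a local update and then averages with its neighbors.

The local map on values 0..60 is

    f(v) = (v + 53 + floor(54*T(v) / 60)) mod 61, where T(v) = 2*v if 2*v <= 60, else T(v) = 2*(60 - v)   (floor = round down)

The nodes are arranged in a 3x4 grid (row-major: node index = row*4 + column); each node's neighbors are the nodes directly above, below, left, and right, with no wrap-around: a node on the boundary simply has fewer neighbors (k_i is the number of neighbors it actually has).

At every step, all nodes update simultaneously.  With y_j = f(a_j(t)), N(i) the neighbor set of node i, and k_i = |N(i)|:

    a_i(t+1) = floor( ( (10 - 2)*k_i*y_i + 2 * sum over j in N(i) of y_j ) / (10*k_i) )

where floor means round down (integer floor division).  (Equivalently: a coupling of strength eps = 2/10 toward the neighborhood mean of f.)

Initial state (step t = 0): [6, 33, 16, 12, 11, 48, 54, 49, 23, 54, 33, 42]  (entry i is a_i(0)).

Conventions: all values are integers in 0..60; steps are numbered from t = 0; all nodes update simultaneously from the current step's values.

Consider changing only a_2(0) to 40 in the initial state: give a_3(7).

Simulating step by step:
t=0: [6, 33, 40, 12, 11, 48, 54, 49, 23, 54, 33, 42]
t=1: [9, 10, 11, 26, 21, 7, 48, 53, 52, 49, 17, 11]
t=2: [20, 19, 19, 10, 45, 15, 6, 47, 57, 55, 36, 27]
t=3: [43, 44, 40, 20, 11, 32, 10, 3, 49, 51, 12, 5]
t=4: [5, 4, 10, 39, 22, 15, 18, 4, 56, 53, 25, 7]
t=5: [10, 6, 19, 7, 48, 34, 36, 6, 55, 51, 8, 9]
t=6: [16, 11, 37, 14, 5, 12, 11, 8, 50, 52, 16, 15]
t=7: [31, 22, 12, 27, 12, 25, 21, 17, 54, 54, 36, 32]

Answer: a_3(7) = 27
Key observation: This trace re-runs the system from the modified initial state.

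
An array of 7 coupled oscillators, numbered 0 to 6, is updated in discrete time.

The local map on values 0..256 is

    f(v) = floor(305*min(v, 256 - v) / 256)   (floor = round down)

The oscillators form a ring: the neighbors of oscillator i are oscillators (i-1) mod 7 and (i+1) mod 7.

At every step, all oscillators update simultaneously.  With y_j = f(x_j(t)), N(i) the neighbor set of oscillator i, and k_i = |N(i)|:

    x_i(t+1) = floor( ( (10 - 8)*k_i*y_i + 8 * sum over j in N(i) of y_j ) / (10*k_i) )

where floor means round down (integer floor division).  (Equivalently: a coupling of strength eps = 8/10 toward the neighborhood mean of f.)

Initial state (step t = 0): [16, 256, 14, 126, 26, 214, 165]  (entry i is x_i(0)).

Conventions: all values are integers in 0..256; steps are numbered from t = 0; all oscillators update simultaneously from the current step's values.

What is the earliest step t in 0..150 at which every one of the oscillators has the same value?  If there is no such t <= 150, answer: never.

Answer: 15
Key observation: Synchronization is absorbing here: once all oscillators are equal they stay equal, and step 15 is the first all-equal step.

Derivation:
t=0: [16, 256, 14, 126, 26, 214, 165]  (not all equal)
t=1: [47, 14, 63, 48, 86, 65, 49]  (not all equal)
t=2: [40, 55, 44, 82, 74, 79, 64]  (not all equal)
t=3: [65, 52, 75, 75, 94, 84, 71]  (not all equal)
t=4: [73, 78, 77, 97, 97, 98, 87]  (not all equal)
t=5: [95, 89, 101, 105, 115, 110, 101]  (not all equal)
t=6: [113, 114, 116, 127, 129, 129, 121]  (not all equal)
t=7: [138, 135, 142, 145, 151, 148, 142]  (not all equal)
t=8: [139, 138, 137, 130, 129, 129, 134]  (not all equal)
t=9: [141, 140, 144, 146, 150, 148, 145]  (not all equal)
t=10: [135, 135, 134, 129, 128, 128, 132]  (not all equal)
t=11: [145, 144, 147, 149, 151, 150, 147]  (not all equal)
t=12: [131, 131, 129, 127, 126, 126, 129]  (not all equal)
t=13: [149, 149, 149, 150, 150, 150, 149]  (not all equal)
t=14: [127, 127, 126, 126, 126, 126, 126]  (not all equal)
t=15: [150, 150, 150, 150, 150, 150, 150]  (all equal)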